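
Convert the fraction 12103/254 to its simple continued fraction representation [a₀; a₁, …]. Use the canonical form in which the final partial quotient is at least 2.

[47; 1, 1, 1, 5, 1, 5, 2]

⌊12103/254⌋ = 47, remainder 165
⌊254/165⌋ = 1, remainder 89
⌊165/89⌋ = 1, remainder 76
⌊89/76⌋ = 1, remainder 13
⌊76/13⌋ = 5, remainder 11
⌊13/11⌋ = 1, remainder 2
⌊11/2⌋ = 5, remainder 1
⌊2/1⌋ = 2, remainder 0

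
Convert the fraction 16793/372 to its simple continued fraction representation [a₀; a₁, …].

Apply division with remainder until the remainder is 0:
⌊16793/372⌋ = 45, remainder 53
⌊372/53⌋ = 7, remainder 1
⌊53/1⌋ = 53, remainder 0

[45; 7, 53]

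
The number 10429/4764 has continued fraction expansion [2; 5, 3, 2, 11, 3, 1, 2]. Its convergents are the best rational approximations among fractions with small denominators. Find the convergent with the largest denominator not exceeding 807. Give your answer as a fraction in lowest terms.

List convergents until the denominator exceeds the bound:
a_0 = 2: 2/1  (≤ bound)
a_1 = 5: 11/5  (≤ bound)
a_2 = 3: 35/16  (≤ bound)
a_3 = 2: 81/37  (≤ bound)
a_4 = 11: 926/423  (≤ bound)
a_5 = 3: 2859/1306  (> 807, stop)

926/423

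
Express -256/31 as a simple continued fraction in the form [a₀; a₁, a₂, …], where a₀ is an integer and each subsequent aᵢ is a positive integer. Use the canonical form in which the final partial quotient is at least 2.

[-9; 1, 2, 1, 7]

⌊-256/31⌋ = -9, remainder 23
⌊31/23⌋ = 1, remainder 8
⌊23/8⌋ = 2, remainder 7
⌊8/7⌋ = 1, remainder 1
⌊7/1⌋ = 7, remainder 0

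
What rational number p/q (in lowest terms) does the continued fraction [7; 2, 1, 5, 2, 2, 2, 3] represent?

5499/748

Work from the innermost term outward:
Start with 3.
2 + 1/(3/1) = 2 + 1/3 = 7/3
2 + 1/(7/3) = 2 + 3/7 = 17/7
2 + 1/(17/7) = 2 + 7/17 = 41/17
5 + 1/(41/17) = 5 + 17/41 = 222/41
1 + 1/(222/41) = 1 + 41/222 = 263/222
2 + 1/(263/222) = 2 + 222/263 = 748/263
7 + 1/(748/263) = 7 + 263/748 = 5499/748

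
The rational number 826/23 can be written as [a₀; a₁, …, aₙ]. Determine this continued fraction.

826 ÷ 23 → quotient 35, remainder 21
23 ÷ 21 → quotient 1, remainder 2
21 ÷ 2 → quotient 10, remainder 1
2 ÷ 1 → quotient 2, remainder 0

[35; 1, 10, 2]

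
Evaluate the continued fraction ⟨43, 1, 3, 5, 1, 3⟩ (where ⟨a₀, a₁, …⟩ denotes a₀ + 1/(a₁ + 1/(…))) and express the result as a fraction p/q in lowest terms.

4201/96

Start with 3.
1 + 1/(3/1) = 1 + 1/3 = 4/3
5 + 1/(4/3) = 5 + 3/4 = 23/4
3 + 1/(23/4) = 3 + 4/23 = 73/23
1 + 1/(73/23) = 1 + 23/73 = 96/73
43 + 1/(96/73) = 43 + 73/96 = 4201/96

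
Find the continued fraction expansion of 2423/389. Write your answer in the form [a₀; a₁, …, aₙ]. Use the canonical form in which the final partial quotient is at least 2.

[6; 4, 2, 1, 2, 3, 3]

2423 ÷ 389 → quotient 6, remainder 89
389 ÷ 89 → quotient 4, remainder 33
89 ÷ 33 → quotient 2, remainder 23
33 ÷ 23 → quotient 1, remainder 10
23 ÷ 10 → quotient 2, remainder 3
10 ÷ 3 → quotient 3, remainder 1
3 ÷ 1 → quotient 3, remainder 0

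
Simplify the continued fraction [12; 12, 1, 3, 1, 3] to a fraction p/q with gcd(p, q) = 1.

Start with 3.
1 + 1/(3/1) = 1 + 1/3 = 4/3
3 + 1/(4/3) = 3 + 3/4 = 15/4
1 + 1/(15/4) = 1 + 4/15 = 19/15
12 + 1/(19/15) = 12 + 15/19 = 243/19
12 + 1/(243/19) = 12 + 19/243 = 2935/243

2935/243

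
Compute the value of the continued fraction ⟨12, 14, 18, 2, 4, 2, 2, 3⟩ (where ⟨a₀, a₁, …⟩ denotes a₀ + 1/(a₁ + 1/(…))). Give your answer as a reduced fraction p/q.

a_0 = 12: 12/1
a_1 = 14: 169/14
a_2 = 18: 3054/253
a_3 = 2: 6277/520
a_4 = 4: 28162/2333
a_5 = 2: 62601/5186
a_6 = 2: 153364/12705
a_7 = 3: 522693/43301

522693/43301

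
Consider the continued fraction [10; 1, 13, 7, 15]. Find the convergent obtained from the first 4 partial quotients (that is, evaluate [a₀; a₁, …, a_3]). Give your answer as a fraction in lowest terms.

1082/99

Start with 7.
13 + 1/(7/1) = 13 + 1/7 = 92/7
1 + 1/(92/7) = 1 + 7/92 = 99/92
10 + 1/(99/92) = 10 + 92/99 = 1082/99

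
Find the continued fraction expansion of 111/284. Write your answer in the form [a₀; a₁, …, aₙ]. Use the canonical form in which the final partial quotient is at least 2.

⌊111/284⌋ = 0, remainder 111
⌊284/111⌋ = 2, remainder 62
⌊111/62⌋ = 1, remainder 49
⌊62/49⌋ = 1, remainder 13
⌊49/13⌋ = 3, remainder 10
⌊13/10⌋ = 1, remainder 3
⌊10/3⌋ = 3, remainder 1
⌊3/1⌋ = 3, remainder 0

[0; 2, 1, 1, 3, 1, 3, 3]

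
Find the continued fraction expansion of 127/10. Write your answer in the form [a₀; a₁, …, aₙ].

Run the Euclidean algorithm, recording each quotient:
⌊127/10⌋ = 12, remainder 7
⌊10/7⌋ = 1, remainder 3
⌊7/3⌋ = 2, remainder 1
⌊3/1⌋ = 3, remainder 0

[12; 1, 2, 3]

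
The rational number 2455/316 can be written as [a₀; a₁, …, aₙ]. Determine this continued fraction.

Repeatedly divide and take the remainder:
2455 ÷ 316 → quotient 7, remainder 243
316 ÷ 243 → quotient 1, remainder 73
243 ÷ 73 → quotient 3, remainder 24
73 ÷ 24 → quotient 3, remainder 1
24 ÷ 1 → quotient 24, remainder 0

[7; 1, 3, 3, 24]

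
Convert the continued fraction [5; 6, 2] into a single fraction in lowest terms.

Collapse the nested fraction from the inside out:
Start with 2.
6 + 1/(2/1) = 6 + 1/2 = 13/2
5 + 1/(13/2) = 5 + 2/13 = 67/13

67/13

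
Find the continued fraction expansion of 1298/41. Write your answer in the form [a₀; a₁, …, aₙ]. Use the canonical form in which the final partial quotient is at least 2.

Apply division with remainder until the remainder is 0:
1298 = 31·41 + 27, so a_0 = 31
41 = 1·27 + 14, so a_1 = 1
27 = 1·14 + 13, so a_2 = 1
14 = 1·13 + 1, so a_3 = 1
13 = 13·1 + 0, so a_4 = 13

[31; 1, 1, 1, 13]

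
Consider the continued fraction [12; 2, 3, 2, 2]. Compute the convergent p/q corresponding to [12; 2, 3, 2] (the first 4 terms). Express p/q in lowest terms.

199/16

Build up convergents one term at a time:
a_0 = 12: 12/1
a_1 = 2: 25/2
a_2 = 3: 87/7
a_3 = 2: 199/16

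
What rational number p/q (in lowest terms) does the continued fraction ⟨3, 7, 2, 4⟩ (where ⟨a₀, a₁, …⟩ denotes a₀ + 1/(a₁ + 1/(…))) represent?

Start with 4.
2 + 1/(4/1) = 2 + 1/4 = 9/4
7 + 1/(9/4) = 7 + 4/9 = 67/9
3 + 1/(67/9) = 3 + 9/67 = 210/67

210/67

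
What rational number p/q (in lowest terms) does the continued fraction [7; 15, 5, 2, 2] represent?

2897/410

Start with 2.
2 + 1/(2/1) = 2 + 1/2 = 5/2
5 + 1/(5/2) = 5 + 2/5 = 27/5
15 + 1/(27/5) = 15 + 5/27 = 410/27
7 + 1/(410/27) = 7 + 27/410 = 2897/410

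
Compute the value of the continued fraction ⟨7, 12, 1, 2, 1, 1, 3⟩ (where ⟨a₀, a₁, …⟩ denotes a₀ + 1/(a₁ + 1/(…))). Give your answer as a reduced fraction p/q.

2251/318

Compute successive convergents:
a_0 = 7: 7/1
a_1 = 12: 85/12
a_2 = 1: 92/13
a_3 = 2: 269/38
a_4 = 1: 361/51
a_5 = 1: 630/89
a_6 = 3: 2251/318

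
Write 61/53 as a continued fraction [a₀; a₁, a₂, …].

61 = 1·53 + 8, so a_0 = 1
53 = 6·8 + 5, so a_1 = 6
8 = 1·5 + 3, so a_2 = 1
5 = 1·3 + 2, so a_3 = 1
3 = 1·2 + 1, so a_4 = 1
2 = 2·1 + 0, so a_5 = 2

[1; 6, 1, 1, 1, 2]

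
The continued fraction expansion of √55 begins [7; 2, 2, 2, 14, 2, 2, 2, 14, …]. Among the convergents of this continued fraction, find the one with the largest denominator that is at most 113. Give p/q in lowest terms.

a_0 = 7: 7/1  (≤ bound)
a_1 = 2: 15/2  (≤ bound)
a_2 = 2: 37/5  (≤ bound)
a_3 = 2: 89/12  (≤ bound)
a_4 = 14: 1283/173  (> 113, stop)

89/12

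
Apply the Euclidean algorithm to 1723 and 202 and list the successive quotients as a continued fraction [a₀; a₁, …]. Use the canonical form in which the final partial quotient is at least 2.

[8; 1, 1, 7, 1, 11]

Apply division with remainder until the remainder is 0:
1723 = 8·202 + 107, so a_0 = 8
202 = 1·107 + 95, so a_1 = 1
107 = 1·95 + 12, so a_2 = 1
95 = 7·12 + 11, so a_3 = 7
12 = 1·11 + 1, so a_4 = 1
11 = 11·1 + 0, so a_5 = 11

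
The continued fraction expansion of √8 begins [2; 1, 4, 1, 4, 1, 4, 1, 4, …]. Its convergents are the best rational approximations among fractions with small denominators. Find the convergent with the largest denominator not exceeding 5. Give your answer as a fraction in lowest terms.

a_0 = 2: 2/1  (≤ bound)
a_1 = 1: 3/1  (≤ bound)
a_2 = 4: 14/5  (≤ bound)
a_3 = 1: 17/6  (> 5, stop)

14/5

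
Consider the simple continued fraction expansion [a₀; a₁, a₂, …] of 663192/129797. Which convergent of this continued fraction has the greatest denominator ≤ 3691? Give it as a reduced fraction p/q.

a_0 = 5: 5/1  (≤ bound)
a_1 = 9: 46/9  (≤ bound)
a_2 = 7: 327/64  (≤ bound)
a_3 = 2: 700/137  (≤ bound)
a_4 = 1: 1027/201  (≤ bound)
a_5 = 8: 8916/1745  (≤ bound)
a_6 = 6: 54523/10671  (> 3691, stop)

8916/1745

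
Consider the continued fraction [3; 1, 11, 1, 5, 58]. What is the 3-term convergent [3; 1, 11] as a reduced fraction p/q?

Use the convergent recurrence hₖ = aₖ·hₖ₋₁ + hₖ₋₂ (and likewise for the denominators kₖ):
a_0 = 3: 3/1
a_1 = 1: 4/1
a_2 = 11: 47/12

47/12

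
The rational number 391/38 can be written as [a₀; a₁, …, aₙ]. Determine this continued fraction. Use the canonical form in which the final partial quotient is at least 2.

[10; 3, 2, 5]

391 ÷ 38 → quotient 10, remainder 11
38 ÷ 11 → quotient 3, remainder 5
11 ÷ 5 → quotient 2, remainder 1
5 ÷ 1 → quotient 5, remainder 0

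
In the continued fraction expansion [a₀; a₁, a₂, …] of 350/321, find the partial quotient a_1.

⌊350/321⌋ = 1, remainder 29
⌊321/29⌋ = 11, remainder 2

11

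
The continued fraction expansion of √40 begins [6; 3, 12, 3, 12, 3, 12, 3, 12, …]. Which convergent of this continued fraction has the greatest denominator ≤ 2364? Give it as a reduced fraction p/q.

List convergents until the denominator exceeds the bound:
a_0 = 6: 6/1  (≤ bound)
a_1 = 3: 19/3  (≤ bound)
a_2 = 12: 234/37  (≤ bound)
a_3 = 3: 721/114  (≤ bound)
a_4 = 12: 8886/1405  (≤ bound)
a_5 = 3: 27379/4329  (> 2364, stop)

8886/1405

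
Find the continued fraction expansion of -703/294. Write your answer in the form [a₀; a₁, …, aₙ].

[-3; 1, 1, 1, 1, 3, 1, 12]

-703 ÷ 294 → quotient -3, remainder 179
294 ÷ 179 → quotient 1, remainder 115
179 ÷ 115 → quotient 1, remainder 64
115 ÷ 64 → quotient 1, remainder 51
64 ÷ 51 → quotient 1, remainder 13
51 ÷ 13 → quotient 3, remainder 12
13 ÷ 12 → quotient 1, remainder 1
12 ÷ 1 → quotient 12, remainder 0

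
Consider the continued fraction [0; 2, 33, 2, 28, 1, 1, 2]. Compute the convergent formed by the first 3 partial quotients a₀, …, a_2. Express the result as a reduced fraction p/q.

a_0 = 0: 0/1
a_1 = 2: 1/2
a_2 = 33: 33/67

33/67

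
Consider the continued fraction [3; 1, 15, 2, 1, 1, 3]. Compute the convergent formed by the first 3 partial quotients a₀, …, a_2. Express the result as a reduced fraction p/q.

63/16

Start with 15.
1 + 1/(15/1) = 1 + 1/15 = 16/15
3 + 1/(16/15) = 3 + 15/16 = 63/16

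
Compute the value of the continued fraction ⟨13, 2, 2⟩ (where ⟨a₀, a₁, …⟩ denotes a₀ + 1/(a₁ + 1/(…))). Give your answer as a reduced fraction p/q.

67/5

Start with 2.
2 + 1/(2/1) = 2 + 1/2 = 5/2
13 + 1/(5/2) = 13 + 2/5 = 67/5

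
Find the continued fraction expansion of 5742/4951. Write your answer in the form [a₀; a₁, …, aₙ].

Apply division with remainder until the remainder is 0:
⌊5742/4951⌋ = 1, remainder 791
⌊4951/791⌋ = 6, remainder 205
⌊791/205⌋ = 3, remainder 176
⌊205/176⌋ = 1, remainder 29
⌊176/29⌋ = 6, remainder 2
⌊29/2⌋ = 14, remainder 1
⌊2/1⌋ = 2, remainder 0

[1; 6, 3, 1, 6, 14, 2]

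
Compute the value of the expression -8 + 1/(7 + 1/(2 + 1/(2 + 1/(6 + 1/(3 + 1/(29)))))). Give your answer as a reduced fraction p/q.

Build up convergents one term at a time:
a_0 = -8: -8/1
a_1 = 7: -55/7
a_2 = 2: -118/15
a_3 = 2: -291/37
a_4 = 6: -1864/237
a_5 = 3: -5883/748
a_6 = 29: -172471/21929

-172471/21929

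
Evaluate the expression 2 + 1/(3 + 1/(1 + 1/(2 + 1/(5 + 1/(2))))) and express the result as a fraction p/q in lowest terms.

a_0 = 2: 2/1
a_1 = 3: 7/3
a_2 = 1: 9/4
a_3 = 2: 25/11
a_4 = 5: 134/59
a_5 = 2: 293/129

293/129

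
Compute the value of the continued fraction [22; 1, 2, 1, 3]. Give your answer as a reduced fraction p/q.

Compute successive convergents:
a_0 = 22: 22/1
a_1 = 1: 23/1
a_2 = 2: 68/3
a_3 = 1: 91/4
a_4 = 3: 341/15

341/15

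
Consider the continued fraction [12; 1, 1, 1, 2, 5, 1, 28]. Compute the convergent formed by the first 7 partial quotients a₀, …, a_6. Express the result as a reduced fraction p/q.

644/51

Use the convergent recurrence hₖ = aₖ·hₖ₋₁ + hₖ₋₂ (and likewise for the denominators kₖ):
a_0 = 12: 12/1
a_1 = 1: 13/1
a_2 = 1: 25/2
a_3 = 1: 38/3
a_4 = 2: 101/8
a_5 = 5: 543/43
a_6 = 1: 644/51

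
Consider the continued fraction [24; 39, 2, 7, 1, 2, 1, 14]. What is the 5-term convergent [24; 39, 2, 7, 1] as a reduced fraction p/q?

16121/671

Compute successive convergents:
a_0 = 24: 24/1
a_1 = 39: 937/39
a_2 = 2: 1898/79
a_3 = 7: 14223/592
a_4 = 1: 16121/671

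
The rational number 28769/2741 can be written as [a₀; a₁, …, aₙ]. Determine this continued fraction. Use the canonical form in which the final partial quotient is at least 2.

[10; 2, 59, 11, 2]

Apply division with remainder until the remainder is 0:
28769 = 10·2741 + 1359, so a_0 = 10
2741 = 2·1359 + 23, so a_1 = 2
1359 = 59·23 + 2, so a_2 = 59
23 = 11·2 + 1, so a_3 = 11
2 = 2·1 + 0, so a_4 = 2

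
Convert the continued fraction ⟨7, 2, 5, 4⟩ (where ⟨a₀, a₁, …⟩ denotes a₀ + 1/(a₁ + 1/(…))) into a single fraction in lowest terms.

Compute successive convergents:
a_0 = 7: 7/1
a_1 = 2: 15/2
a_2 = 5: 82/11
a_3 = 4: 343/46

343/46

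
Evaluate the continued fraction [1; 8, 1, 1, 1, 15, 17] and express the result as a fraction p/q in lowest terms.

7747/6945

a_0 = 1: 1/1
a_1 = 8: 9/8
a_2 = 1: 10/9
a_3 = 1: 19/17
a_4 = 1: 29/26
a_5 = 15: 454/407
a_6 = 17: 7747/6945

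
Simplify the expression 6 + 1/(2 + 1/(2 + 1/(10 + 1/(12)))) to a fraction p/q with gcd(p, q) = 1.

4028/629

Compute successive convergents:
a_0 = 6: 6/1
a_1 = 2: 13/2
a_2 = 2: 32/5
a_3 = 10: 333/52
a_4 = 12: 4028/629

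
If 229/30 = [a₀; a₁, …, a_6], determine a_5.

1

Repeatedly divide and take the remainder:
229 = 7·30 + 19, so a_0 = 7
30 = 1·19 + 11, so a_1 = 1
19 = 1·11 + 8, so a_2 = 1
11 = 1·8 + 3, so a_3 = 1
8 = 2·3 + 2, so a_4 = 2
3 = 1·2 + 1, so a_5 = 1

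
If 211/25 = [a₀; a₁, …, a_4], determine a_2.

211 = 8·25 + 11, so a_0 = 8
25 = 2·11 + 3, so a_1 = 2
11 = 3·3 + 2, so a_2 = 3

3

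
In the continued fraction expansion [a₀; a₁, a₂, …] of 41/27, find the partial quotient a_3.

13

41 ÷ 27 → quotient 1, remainder 14
27 ÷ 14 → quotient 1, remainder 13
14 ÷ 13 → quotient 1, remainder 1
13 ÷ 1 → quotient 13, remainder 0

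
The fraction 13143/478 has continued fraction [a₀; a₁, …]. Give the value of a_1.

⌊13143/478⌋ = 27, remainder 237
⌊478/237⌋ = 2, remainder 4

2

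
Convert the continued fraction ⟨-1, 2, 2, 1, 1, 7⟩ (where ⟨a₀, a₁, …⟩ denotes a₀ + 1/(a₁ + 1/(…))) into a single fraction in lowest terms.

Build up convergents one term at a time:
a_0 = -1: -1/1
a_1 = 2: -1/2
a_2 = 2: -3/5
a_3 = 1: -4/7
a_4 = 1: -7/12
a_5 = 7: -53/91

-53/91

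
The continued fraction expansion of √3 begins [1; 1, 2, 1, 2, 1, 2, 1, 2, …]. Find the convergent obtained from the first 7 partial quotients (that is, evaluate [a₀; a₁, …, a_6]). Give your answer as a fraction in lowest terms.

71/41

Start with 2.
1 + 1/(2/1) = 1 + 1/2 = 3/2
2 + 1/(3/2) = 2 + 2/3 = 8/3
1 + 1/(8/3) = 1 + 3/8 = 11/8
2 + 1/(11/8) = 2 + 8/11 = 30/11
1 + 1/(30/11) = 1 + 11/30 = 41/30
1 + 1/(41/30) = 1 + 30/41 = 71/41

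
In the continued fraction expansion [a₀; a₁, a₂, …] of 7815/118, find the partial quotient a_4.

2

Run the Euclidean algorithm, recording each quotient:
7815 ÷ 118 → quotient 66, remainder 27
118 ÷ 27 → quotient 4, remainder 10
27 ÷ 10 → quotient 2, remainder 7
10 ÷ 7 → quotient 1, remainder 3
7 ÷ 3 → quotient 2, remainder 1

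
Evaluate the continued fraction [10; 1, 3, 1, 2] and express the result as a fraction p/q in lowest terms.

Starting at the tail and folding back:
Start with 2.
1 + 1/(2/1) = 1 + 1/2 = 3/2
3 + 1/(3/2) = 3 + 2/3 = 11/3
1 + 1/(11/3) = 1 + 3/11 = 14/11
10 + 1/(14/11) = 10 + 11/14 = 151/14

151/14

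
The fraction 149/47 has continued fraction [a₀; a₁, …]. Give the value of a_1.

149 = 3·47 + 8, so a_0 = 3
47 = 5·8 + 7, so a_1 = 5

5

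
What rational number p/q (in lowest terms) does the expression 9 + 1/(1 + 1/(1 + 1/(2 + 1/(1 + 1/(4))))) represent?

a_0 = 9: 9/1
a_1 = 1: 10/1
a_2 = 1: 19/2
a_3 = 2: 48/5
a_4 = 1: 67/7
a_5 = 4: 316/33

316/33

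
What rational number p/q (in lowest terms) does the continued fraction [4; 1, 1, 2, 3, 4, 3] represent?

Start with 3.
4 + 1/(3/1) = 4 + 1/3 = 13/3
3 + 1/(13/3) = 3 + 3/13 = 42/13
2 + 1/(42/13) = 2 + 13/42 = 97/42
1 + 1/(97/42) = 1 + 42/97 = 139/97
1 + 1/(139/97) = 1 + 97/139 = 236/139
4 + 1/(236/139) = 4 + 139/236 = 1083/236

1083/236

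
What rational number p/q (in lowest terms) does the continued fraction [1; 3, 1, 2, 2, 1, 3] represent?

174/137

Start with 3.
1 + 1/(3/1) = 1 + 1/3 = 4/3
2 + 1/(4/3) = 2 + 3/4 = 11/4
2 + 1/(11/4) = 2 + 4/11 = 26/11
1 + 1/(26/11) = 1 + 11/26 = 37/26
3 + 1/(37/26) = 3 + 26/37 = 137/37
1 + 1/(137/37) = 1 + 37/137 = 174/137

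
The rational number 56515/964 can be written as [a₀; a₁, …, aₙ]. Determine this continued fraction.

Repeatedly divide and take the remainder:
56515 ÷ 964 → quotient 58, remainder 603
964 ÷ 603 → quotient 1, remainder 361
603 ÷ 361 → quotient 1, remainder 242
361 ÷ 242 → quotient 1, remainder 119
242 ÷ 119 → quotient 2, remainder 4
119 ÷ 4 → quotient 29, remainder 3
4 ÷ 3 → quotient 1, remainder 1
3 ÷ 1 → quotient 3, remainder 0

[58; 1, 1, 1, 2, 29, 1, 3]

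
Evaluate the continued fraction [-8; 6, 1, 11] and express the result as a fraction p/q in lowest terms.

a_0 = -8: -8/1
a_1 = 6: -47/6
a_2 = 1: -55/7
a_3 = 11: -652/83

-652/83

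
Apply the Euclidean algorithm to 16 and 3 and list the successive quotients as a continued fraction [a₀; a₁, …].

[5; 3]

16 ÷ 3 → quotient 5, remainder 1
3 ÷ 1 → quotient 3, remainder 0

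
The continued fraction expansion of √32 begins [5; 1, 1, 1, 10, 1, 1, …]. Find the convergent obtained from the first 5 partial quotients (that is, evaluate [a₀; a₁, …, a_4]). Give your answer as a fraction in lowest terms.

Start with 10.
1 + 1/(10/1) = 1 + 1/10 = 11/10
1 + 1/(11/10) = 1 + 10/11 = 21/11
1 + 1/(21/11) = 1 + 11/21 = 32/21
5 + 1/(32/21) = 5 + 21/32 = 181/32

181/32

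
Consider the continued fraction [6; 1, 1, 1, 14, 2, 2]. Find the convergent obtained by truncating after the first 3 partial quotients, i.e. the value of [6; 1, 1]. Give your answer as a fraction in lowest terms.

13/2

Start with 1.
1 + 1/(1/1) = 1 + 1/1 = 2/1
6 + 1/(2/1) = 6 + 1/2 = 13/2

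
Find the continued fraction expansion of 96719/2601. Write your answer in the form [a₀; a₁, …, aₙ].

[37; 5, 2, 1, 1, 10, 9]

96719 ÷ 2601 → quotient 37, remainder 482
2601 ÷ 482 → quotient 5, remainder 191
482 ÷ 191 → quotient 2, remainder 100
191 ÷ 100 → quotient 1, remainder 91
100 ÷ 91 → quotient 1, remainder 9
91 ÷ 9 → quotient 10, remainder 1
9 ÷ 1 → quotient 9, remainder 0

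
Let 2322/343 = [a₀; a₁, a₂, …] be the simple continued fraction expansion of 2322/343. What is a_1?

1

Run the Euclidean algorithm, recording each quotient:
2322 = 6·343 + 264, so a_0 = 6
343 = 1·264 + 79, so a_1 = 1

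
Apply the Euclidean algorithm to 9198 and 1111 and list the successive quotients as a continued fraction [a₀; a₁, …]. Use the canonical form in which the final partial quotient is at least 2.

Apply division with remainder until the remainder is 0:
9198 ÷ 1111 → quotient 8, remainder 310
1111 ÷ 310 → quotient 3, remainder 181
310 ÷ 181 → quotient 1, remainder 129
181 ÷ 129 → quotient 1, remainder 52
129 ÷ 52 → quotient 2, remainder 25
52 ÷ 25 → quotient 2, remainder 2
25 ÷ 2 → quotient 12, remainder 1
2 ÷ 1 → quotient 2, remainder 0

[8; 3, 1, 1, 2, 2, 12, 2]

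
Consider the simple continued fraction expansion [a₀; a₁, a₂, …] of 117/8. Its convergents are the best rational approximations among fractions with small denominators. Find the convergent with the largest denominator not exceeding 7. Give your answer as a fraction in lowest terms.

44/3

List convergents until the denominator exceeds the bound:
a_0 = 14: 14/1  (≤ bound)
a_1 = 1: 15/1  (≤ bound)
a_2 = 1: 29/2  (≤ bound)
a_3 = 1: 44/3  (≤ bound)
a_4 = 2: 117/8  (> 7, stop)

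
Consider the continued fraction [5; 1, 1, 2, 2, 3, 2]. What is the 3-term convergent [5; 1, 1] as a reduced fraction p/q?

a_0 = 5: 5/1
a_1 = 1: 6/1
a_2 = 1: 11/2

11/2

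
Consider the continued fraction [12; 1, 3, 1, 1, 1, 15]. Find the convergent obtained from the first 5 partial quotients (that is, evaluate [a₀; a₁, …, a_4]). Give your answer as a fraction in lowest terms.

Compute successive convergents:
a_0 = 12: 12/1
a_1 = 1: 13/1
a_2 = 3: 51/4
a_3 = 1: 64/5
a_4 = 1: 115/9

115/9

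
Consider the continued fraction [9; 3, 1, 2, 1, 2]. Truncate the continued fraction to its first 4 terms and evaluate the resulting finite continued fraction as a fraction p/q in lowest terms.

Compute successive convergents:
a_0 = 9: 9/1
a_1 = 3: 28/3
a_2 = 1: 37/4
a_3 = 2: 102/11

102/11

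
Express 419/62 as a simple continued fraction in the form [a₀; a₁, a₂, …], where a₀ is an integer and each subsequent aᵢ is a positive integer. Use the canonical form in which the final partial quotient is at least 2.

Repeatedly divide and take the remainder:
419 = 6·62 + 47, so a_0 = 6
62 = 1·47 + 15, so a_1 = 1
47 = 3·15 + 2, so a_2 = 3
15 = 7·2 + 1, so a_3 = 7
2 = 2·1 + 0, so a_4 = 2

[6; 1, 3, 7, 2]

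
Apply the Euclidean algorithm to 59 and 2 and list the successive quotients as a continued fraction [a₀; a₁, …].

[29; 2]

Apply division with remainder until the remainder is 0:
59 = 29·2 + 1, so a_0 = 29
2 = 2·1 + 0, so a_1 = 2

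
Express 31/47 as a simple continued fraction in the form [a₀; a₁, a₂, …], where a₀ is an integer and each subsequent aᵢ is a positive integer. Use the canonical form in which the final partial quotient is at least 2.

[0; 1, 1, 1, 15]

Run the Euclidean algorithm, recording each quotient:
31 ÷ 47 → quotient 0, remainder 31
47 ÷ 31 → quotient 1, remainder 16
31 ÷ 16 → quotient 1, remainder 15
16 ÷ 15 → quotient 1, remainder 1
15 ÷ 1 → quotient 15, remainder 0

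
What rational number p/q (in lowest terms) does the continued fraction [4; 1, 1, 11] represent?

104/23

a_0 = 4: 4/1
a_1 = 1: 5/1
a_2 = 1: 9/2
a_3 = 11: 104/23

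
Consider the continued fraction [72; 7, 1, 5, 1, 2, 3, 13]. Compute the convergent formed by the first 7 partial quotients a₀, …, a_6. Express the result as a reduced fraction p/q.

Compute successive convergents:
a_0 = 72: 72/1
a_1 = 7: 505/7
a_2 = 1: 577/8
a_3 = 5: 3390/47
a_4 = 1: 3967/55
a_5 = 2: 11324/157
a_6 = 3: 37939/526

37939/526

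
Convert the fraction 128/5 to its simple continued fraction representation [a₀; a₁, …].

[25; 1, 1, 2]

⌊128/5⌋ = 25, remainder 3
⌊5/3⌋ = 1, remainder 2
⌊3/2⌋ = 1, remainder 1
⌊2/1⌋ = 2, remainder 0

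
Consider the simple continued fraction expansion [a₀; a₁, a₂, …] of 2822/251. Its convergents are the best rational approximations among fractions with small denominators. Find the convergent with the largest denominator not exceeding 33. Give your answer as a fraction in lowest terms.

371/33

List convergents until the denominator exceeds the bound:
a_0 = 11: 11/1  (≤ bound)
a_1 = 4: 45/4  (≤ bound)
a_2 = 8: 371/33  (≤ bound)
a_3 = 1: 416/37  (> 33, stop)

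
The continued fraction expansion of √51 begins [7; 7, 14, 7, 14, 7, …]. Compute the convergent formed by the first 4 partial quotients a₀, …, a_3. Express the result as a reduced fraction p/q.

4999/700

Use the convergent recurrence hₖ = aₖ·hₖ₋₁ + hₖ₋₂ (and likewise for the denominators kₖ):
a_0 = 7: 7/1
a_1 = 7: 50/7
a_2 = 14: 707/99
a_3 = 7: 4999/700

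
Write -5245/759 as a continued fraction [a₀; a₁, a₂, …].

[-7; 11, 6, 5, 2]

-5245 = -7·759 + 68, so a_0 = -7
759 = 11·68 + 11, so a_1 = 11
68 = 6·11 + 2, so a_2 = 6
11 = 5·2 + 1, so a_3 = 5
2 = 2·1 + 0, so a_4 = 2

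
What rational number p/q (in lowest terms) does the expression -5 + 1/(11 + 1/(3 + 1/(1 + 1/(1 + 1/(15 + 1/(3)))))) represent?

-18511/3769

a_0 = -5: -5/1
a_1 = 11: -54/11
a_2 = 3: -167/34
a_3 = 1: -221/45
a_4 = 1: -388/79
a_5 = 15: -6041/1230
a_6 = 3: -18511/3769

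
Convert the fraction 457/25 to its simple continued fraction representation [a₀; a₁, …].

[18; 3, 1, 1, 3]

457 ÷ 25 → quotient 18, remainder 7
25 ÷ 7 → quotient 3, remainder 4
7 ÷ 4 → quotient 1, remainder 3
4 ÷ 3 → quotient 1, remainder 1
3 ÷ 1 → quotient 3, remainder 0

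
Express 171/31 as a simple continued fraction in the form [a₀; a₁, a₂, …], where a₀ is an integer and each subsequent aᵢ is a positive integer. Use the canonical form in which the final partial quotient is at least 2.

[5; 1, 1, 15]

⌊171/31⌋ = 5, remainder 16
⌊31/16⌋ = 1, remainder 15
⌊16/15⌋ = 1, remainder 1
⌊15/1⌋ = 15, remainder 0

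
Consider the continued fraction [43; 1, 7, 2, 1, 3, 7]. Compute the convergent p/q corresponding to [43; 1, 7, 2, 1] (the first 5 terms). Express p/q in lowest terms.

a_0 = 43: 43/1
a_1 = 1: 44/1
a_2 = 7: 351/8
a_3 = 2: 746/17
a_4 = 1: 1097/25

1097/25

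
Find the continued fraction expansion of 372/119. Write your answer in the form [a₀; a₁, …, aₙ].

[3; 7, 1, 14]

372 = 3·119 + 15, so a_0 = 3
119 = 7·15 + 14, so a_1 = 7
15 = 1·14 + 1, so a_2 = 1
14 = 14·1 + 0, so a_3 = 14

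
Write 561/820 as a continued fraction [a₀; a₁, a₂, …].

[0; 1, 2, 6, 43]

⌊561/820⌋ = 0, remainder 561
⌊820/561⌋ = 1, remainder 259
⌊561/259⌋ = 2, remainder 43
⌊259/43⌋ = 6, remainder 1
⌊43/1⌋ = 43, remainder 0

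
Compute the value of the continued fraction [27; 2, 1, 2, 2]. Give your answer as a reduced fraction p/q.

Start with 2.
2 + 1/(2/1) = 2 + 1/2 = 5/2
1 + 1/(5/2) = 1 + 2/5 = 7/5
2 + 1/(7/5) = 2 + 5/7 = 19/7
27 + 1/(19/7) = 27 + 7/19 = 520/19

520/19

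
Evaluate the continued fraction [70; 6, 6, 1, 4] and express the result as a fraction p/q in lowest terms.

14664/209

Use the convergent recurrence hₖ = aₖ·hₖ₋₁ + hₖ₋₂ (and likewise for the denominators kₖ):
a_0 = 70: 70/1
a_1 = 6: 421/6
a_2 = 6: 2596/37
a_3 = 1: 3017/43
a_4 = 4: 14664/209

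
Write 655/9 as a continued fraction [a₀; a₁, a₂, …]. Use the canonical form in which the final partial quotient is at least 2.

655 = 72·9 + 7, so a_0 = 72
9 = 1·7 + 2, so a_1 = 1
7 = 3·2 + 1, so a_2 = 3
2 = 2·1 + 0, so a_3 = 2

[72; 1, 3, 2]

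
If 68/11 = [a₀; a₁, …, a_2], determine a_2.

2

68 ÷ 11 → quotient 6, remainder 2
11 ÷ 2 → quotient 5, remainder 1
2 ÷ 1 → quotient 2, remainder 0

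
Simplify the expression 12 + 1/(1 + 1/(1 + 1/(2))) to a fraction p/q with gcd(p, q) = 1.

63/5

Start with 2.
1 + 1/(2/1) = 1 + 1/2 = 3/2
1 + 1/(3/2) = 1 + 2/3 = 5/3
12 + 1/(5/3) = 12 + 3/5 = 63/5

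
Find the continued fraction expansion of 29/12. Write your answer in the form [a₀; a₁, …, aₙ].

[2; 2, 2, 2]

⌊29/12⌋ = 2, remainder 5
⌊12/5⌋ = 2, remainder 2
⌊5/2⌋ = 2, remainder 1
⌊2/1⌋ = 2, remainder 0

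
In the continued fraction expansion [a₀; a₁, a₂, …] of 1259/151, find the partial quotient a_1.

⌊1259/151⌋ = 8, remainder 51
⌊151/51⌋ = 2, remainder 49

2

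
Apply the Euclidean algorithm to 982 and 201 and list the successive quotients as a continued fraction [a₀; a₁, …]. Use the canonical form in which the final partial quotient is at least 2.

[4; 1, 7, 1, 2, 1, 5]

Apply division with remainder until the remainder is 0:
⌊982/201⌋ = 4, remainder 178
⌊201/178⌋ = 1, remainder 23
⌊178/23⌋ = 7, remainder 17
⌊23/17⌋ = 1, remainder 6
⌊17/6⌋ = 2, remainder 5
⌊6/5⌋ = 1, remainder 1
⌊5/1⌋ = 5, remainder 0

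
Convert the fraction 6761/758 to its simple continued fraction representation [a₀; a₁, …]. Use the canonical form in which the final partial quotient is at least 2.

Run the Euclidean algorithm, recording each quotient:
⌊6761/758⌋ = 8, remainder 697
⌊758/697⌋ = 1, remainder 61
⌊697/61⌋ = 11, remainder 26
⌊61/26⌋ = 2, remainder 9
⌊26/9⌋ = 2, remainder 8
⌊9/8⌋ = 1, remainder 1
⌊8/1⌋ = 8, remainder 0

[8; 1, 11, 2, 2, 1, 8]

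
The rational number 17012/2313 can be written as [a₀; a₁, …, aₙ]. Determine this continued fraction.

Apply division with remainder until the remainder is 0:
⌊17012/2313⌋ = 7, remainder 821
⌊2313/821⌋ = 2, remainder 671
⌊821/671⌋ = 1, remainder 150
⌊671/150⌋ = 4, remainder 71
⌊150/71⌋ = 2, remainder 8
⌊71/8⌋ = 8, remainder 7
⌊8/7⌋ = 1, remainder 1
⌊7/1⌋ = 7, remainder 0

[7; 2, 1, 4, 2, 8, 1, 7]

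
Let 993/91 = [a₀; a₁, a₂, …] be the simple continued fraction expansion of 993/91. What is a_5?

993 = 10·91 + 83, so a_0 = 10
91 = 1·83 + 8, so a_1 = 1
83 = 10·8 + 3, so a_2 = 10
8 = 2·3 + 2, so a_3 = 2
3 = 1·2 + 1, so a_4 = 1
2 = 2·1 + 0, so a_5 = 2

2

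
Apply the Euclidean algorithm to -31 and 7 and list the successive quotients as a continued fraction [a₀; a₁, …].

-31 = -5·7 + 4, so a_0 = -5
7 = 1·4 + 3, so a_1 = 1
4 = 1·3 + 1, so a_2 = 1
3 = 3·1 + 0, so a_3 = 3

[-5; 1, 1, 3]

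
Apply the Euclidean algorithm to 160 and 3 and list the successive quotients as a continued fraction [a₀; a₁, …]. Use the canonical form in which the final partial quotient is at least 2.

[53; 3]

Run the Euclidean algorithm, recording each quotient:
160 ÷ 3 → quotient 53, remainder 1
3 ÷ 1 → quotient 3, remainder 0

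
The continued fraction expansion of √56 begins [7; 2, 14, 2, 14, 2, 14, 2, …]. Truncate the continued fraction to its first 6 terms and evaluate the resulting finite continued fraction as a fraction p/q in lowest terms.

a_0 = 7: 7/1
a_1 = 2: 15/2
a_2 = 14: 217/29
a_3 = 2: 449/60
a_4 = 14: 6503/869
a_5 = 2: 13455/1798

13455/1798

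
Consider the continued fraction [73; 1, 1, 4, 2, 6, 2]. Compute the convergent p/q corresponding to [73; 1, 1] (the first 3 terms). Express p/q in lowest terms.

147/2

Start with 1.
1 + 1/(1/1) = 1 + 1/1 = 2/1
73 + 1/(2/1) = 73 + 1/2 = 147/2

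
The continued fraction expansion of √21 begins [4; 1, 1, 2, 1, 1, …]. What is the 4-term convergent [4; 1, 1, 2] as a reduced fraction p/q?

a_0 = 4: 4/1
a_1 = 1: 5/1
a_2 = 1: 9/2
a_3 = 2: 23/5

23/5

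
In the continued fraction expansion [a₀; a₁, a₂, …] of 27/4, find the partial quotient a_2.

27 = 6·4 + 3, so a_0 = 6
4 = 1·3 + 1, so a_1 = 1
3 = 3·1 + 0, so a_2 = 3

3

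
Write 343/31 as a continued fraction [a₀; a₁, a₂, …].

Run the Euclidean algorithm, recording each quotient:
⌊343/31⌋ = 11, remainder 2
⌊31/2⌋ = 15, remainder 1
⌊2/1⌋ = 2, remainder 0

[11; 15, 2]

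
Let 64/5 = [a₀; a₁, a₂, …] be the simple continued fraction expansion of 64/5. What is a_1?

Apply division with remainder until the remainder is 0:
64 ÷ 5 → quotient 12, remainder 4
5 ÷ 4 → quotient 1, remainder 1

1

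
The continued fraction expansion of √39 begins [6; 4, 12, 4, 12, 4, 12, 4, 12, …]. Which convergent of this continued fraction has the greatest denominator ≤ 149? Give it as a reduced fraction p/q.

List convergents until the denominator exceeds the bound:
a_0 = 6: 6/1  (≤ bound)
a_1 = 4: 25/4  (≤ bound)
a_2 = 12: 306/49  (≤ bound)
a_3 = 4: 1249/200  (> 149, stop)

306/49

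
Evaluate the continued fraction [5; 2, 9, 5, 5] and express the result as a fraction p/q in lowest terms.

2759/504

Work from the innermost term outward:
Start with 5.
5 + 1/(5/1) = 5 + 1/5 = 26/5
9 + 1/(26/5) = 9 + 5/26 = 239/26
2 + 1/(239/26) = 2 + 26/239 = 504/239
5 + 1/(504/239) = 5 + 239/504 = 2759/504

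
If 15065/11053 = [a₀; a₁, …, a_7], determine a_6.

2

⌊15065/11053⌋ = 1, remainder 4012
⌊11053/4012⌋ = 2, remainder 3029
⌊4012/3029⌋ = 1, remainder 983
⌊3029/983⌋ = 3, remainder 80
⌊983/80⌋ = 12, remainder 23
⌊80/23⌋ = 3, remainder 11
⌊23/11⌋ = 2, remainder 1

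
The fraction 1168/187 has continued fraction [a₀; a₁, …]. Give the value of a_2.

15

1168 = 6·187 + 46, so a_0 = 6
187 = 4·46 + 3, so a_1 = 4
46 = 15·3 + 1, so a_2 = 15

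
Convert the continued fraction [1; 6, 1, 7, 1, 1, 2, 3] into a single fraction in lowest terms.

Compute successive convergents:
a_0 = 1: 1/1
a_1 = 6: 7/6
a_2 = 1: 8/7
a_3 = 7: 63/55
a_4 = 1: 71/62
a_5 = 1: 134/117
a_6 = 2: 339/296
a_7 = 3: 1151/1005

1151/1005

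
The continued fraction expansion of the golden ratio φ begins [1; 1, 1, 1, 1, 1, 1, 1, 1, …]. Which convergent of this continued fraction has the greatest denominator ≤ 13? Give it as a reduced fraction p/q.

21/13

a_0 = 1: 1/1  (≤ bound)
a_1 = 1: 2/1  (≤ bound)
a_2 = 1: 3/2  (≤ bound)
a_3 = 1: 5/3  (≤ bound)
a_4 = 1: 8/5  (≤ bound)
a_5 = 1: 13/8  (≤ bound)
a_6 = 1: 21/13  (≤ bound)
a_7 = 1: 34/21  (> 13, stop)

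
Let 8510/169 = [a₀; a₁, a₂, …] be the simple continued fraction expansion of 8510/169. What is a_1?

2

8510 ÷ 169 → quotient 50, remainder 60
169 ÷ 60 → quotient 2, remainder 49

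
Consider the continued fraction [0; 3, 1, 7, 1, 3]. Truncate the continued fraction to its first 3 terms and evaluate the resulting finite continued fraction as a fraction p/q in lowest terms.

Start with 1.
3 + 1/(1/1) = 3 + 1/1 = 4/1
0 + 1/(4/1) = 0 + 1/4 = 1/4

1/4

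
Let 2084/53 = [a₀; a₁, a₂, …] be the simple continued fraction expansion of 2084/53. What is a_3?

Repeatedly divide and take the remainder:
2084 ÷ 53 → quotient 39, remainder 17
53 ÷ 17 → quotient 3, remainder 2
17 ÷ 2 → quotient 8, remainder 1
2 ÷ 1 → quotient 2, remainder 0

2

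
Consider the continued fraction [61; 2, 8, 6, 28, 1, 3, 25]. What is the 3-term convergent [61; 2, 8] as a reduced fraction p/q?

Start with 8.
2 + 1/(8/1) = 2 + 1/8 = 17/8
61 + 1/(17/8) = 61 + 8/17 = 1045/17

1045/17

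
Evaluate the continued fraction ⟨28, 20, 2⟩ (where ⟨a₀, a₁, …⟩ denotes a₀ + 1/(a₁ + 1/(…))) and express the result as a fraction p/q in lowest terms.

Build up convergents one term at a time:
a_0 = 28: 28/1
a_1 = 20: 561/20
a_2 = 2: 1150/41

1150/41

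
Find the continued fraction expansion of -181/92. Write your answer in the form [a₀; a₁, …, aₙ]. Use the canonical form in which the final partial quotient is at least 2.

[-2; 30, 1, 2]

⌊-181/92⌋ = -2, remainder 3
⌊92/3⌋ = 30, remainder 2
⌊3/2⌋ = 1, remainder 1
⌊2/1⌋ = 2, remainder 0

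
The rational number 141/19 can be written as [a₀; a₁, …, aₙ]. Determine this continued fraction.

[7; 2, 2, 1, 2]

⌊141/19⌋ = 7, remainder 8
⌊19/8⌋ = 2, remainder 3
⌊8/3⌋ = 2, remainder 2
⌊3/2⌋ = 1, remainder 1
⌊2/1⌋ = 2, remainder 0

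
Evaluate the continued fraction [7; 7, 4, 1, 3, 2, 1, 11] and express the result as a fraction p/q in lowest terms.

37314/5227

a_0 = 7: 7/1
a_1 = 7: 50/7
a_2 = 4: 207/29
a_3 = 1: 257/36
a_4 = 3: 978/137
a_5 = 2: 2213/310
a_6 = 1: 3191/447
a_7 = 11: 37314/5227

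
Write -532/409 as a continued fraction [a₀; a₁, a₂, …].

-532 = -2·409 + 286, so a_0 = -2
409 = 1·286 + 123, so a_1 = 1
286 = 2·123 + 40, so a_2 = 2
123 = 3·40 + 3, so a_3 = 3
40 = 13·3 + 1, so a_4 = 13
3 = 3·1 + 0, so a_5 = 3

[-2; 1, 2, 3, 13, 3]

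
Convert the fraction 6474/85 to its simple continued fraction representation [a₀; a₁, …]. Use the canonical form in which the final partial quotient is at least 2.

[76; 6, 14]

Run the Euclidean algorithm, recording each quotient:
⌊6474/85⌋ = 76, remainder 14
⌊85/14⌋ = 6, remainder 1
⌊14/1⌋ = 14, remainder 0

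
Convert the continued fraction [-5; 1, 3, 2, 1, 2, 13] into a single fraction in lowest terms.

-1979/468

Work from the innermost term outward:
Start with 13.
2 + 1/(13/1) = 2 + 1/13 = 27/13
1 + 1/(27/13) = 1 + 13/27 = 40/27
2 + 1/(40/27) = 2 + 27/40 = 107/40
3 + 1/(107/40) = 3 + 40/107 = 361/107
1 + 1/(361/107) = 1 + 107/361 = 468/361
-5 + 1/(468/361) = -5 + 361/468 = -1979/468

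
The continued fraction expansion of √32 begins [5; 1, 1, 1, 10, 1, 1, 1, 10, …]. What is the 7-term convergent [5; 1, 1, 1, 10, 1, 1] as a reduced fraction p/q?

379/67

a_0 = 5: 5/1
a_1 = 1: 6/1
a_2 = 1: 11/2
a_3 = 1: 17/3
a_4 = 10: 181/32
a_5 = 1: 198/35
a_6 = 1: 379/67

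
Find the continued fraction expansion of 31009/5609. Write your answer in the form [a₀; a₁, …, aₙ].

31009 = 5·5609 + 2964, so a_0 = 5
5609 = 1·2964 + 2645, so a_1 = 1
2964 = 1·2645 + 319, so a_2 = 1
2645 = 8·319 + 93, so a_3 = 8
319 = 3·93 + 40, so a_4 = 3
93 = 2·40 + 13, so a_5 = 2
40 = 3·13 + 1, so a_6 = 3
13 = 13·1 + 0, so a_7 = 13

[5; 1, 1, 8, 3, 2, 3, 13]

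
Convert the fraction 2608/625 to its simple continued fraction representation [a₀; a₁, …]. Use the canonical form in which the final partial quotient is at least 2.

Run the Euclidean algorithm, recording each quotient:
2608 = 4·625 + 108, so a_0 = 4
625 = 5·108 + 85, so a_1 = 5
108 = 1·85 + 23, so a_2 = 1
85 = 3·23 + 16, so a_3 = 3
23 = 1·16 + 7, so a_4 = 1
16 = 2·7 + 2, so a_5 = 2
7 = 3·2 + 1, so a_6 = 3
2 = 2·1 + 0, so a_7 = 2

[4; 5, 1, 3, 1, 2, 3, 2]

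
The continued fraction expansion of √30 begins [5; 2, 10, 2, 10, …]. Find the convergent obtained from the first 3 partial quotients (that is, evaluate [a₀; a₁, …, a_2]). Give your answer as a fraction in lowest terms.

a_0 = 5: 5/1
a_1 = 2: 11/2
a_2 = 10: 115/21

115/21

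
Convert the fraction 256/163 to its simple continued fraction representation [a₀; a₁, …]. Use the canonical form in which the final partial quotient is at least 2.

[1; 1, 1, 3, 23]

Apply division with remainder until the remainder is 0:
256 = 1·163 + 93, so a_0 = 1
163 = 1·93 + 70, so a_1 = 1
93 = 1·70 + 23, so a_2 = 1
70 = 3·23 + 1, so a_3 = 3
23 = 23·1 + 0, so a_4 = 23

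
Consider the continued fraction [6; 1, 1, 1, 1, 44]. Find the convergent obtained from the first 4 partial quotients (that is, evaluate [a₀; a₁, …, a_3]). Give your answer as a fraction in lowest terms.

a_0 = 6: 6/1
a_1 = 1: 7/1
a_2 = 1: 13/2
a_3 = 1: 20/3

20/3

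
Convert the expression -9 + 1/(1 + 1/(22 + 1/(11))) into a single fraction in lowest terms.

Build up convergents one term at a time:
a_0 = -9: -9/1
a_1 = 1: -8/1
a_2 = 22: -185/23
a_3 = 11: -2043/254

-2043/254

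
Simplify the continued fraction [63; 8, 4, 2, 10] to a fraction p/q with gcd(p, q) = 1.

Work from the innermost term outward:
Start with 10.
2 + 1/(10/1) = 2 + 1/10 = 21/10
4 + 1/(21/10) = 4 + 10/21 = 94/21
8 + 1/(94/21) = 8 + 21/94 = 773/94
63 + 1/(773/94) = 63 + 94/773 = 48793/773

48793/773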